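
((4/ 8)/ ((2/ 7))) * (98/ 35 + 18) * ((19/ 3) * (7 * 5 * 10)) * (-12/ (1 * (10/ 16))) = -1549184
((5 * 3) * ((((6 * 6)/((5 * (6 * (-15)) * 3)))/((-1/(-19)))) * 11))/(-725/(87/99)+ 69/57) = 3971/39130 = 0.10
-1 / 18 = -0.06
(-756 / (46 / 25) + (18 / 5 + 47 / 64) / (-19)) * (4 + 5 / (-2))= -9077037 / 14720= -616.65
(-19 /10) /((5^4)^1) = -19 /6250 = -0.00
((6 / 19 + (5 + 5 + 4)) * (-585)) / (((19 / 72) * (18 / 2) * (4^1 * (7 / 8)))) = -2545920 / 2527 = -1007.49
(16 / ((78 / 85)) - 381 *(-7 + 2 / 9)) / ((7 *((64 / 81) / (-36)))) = -24638013 / 1456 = -16921.71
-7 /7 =-1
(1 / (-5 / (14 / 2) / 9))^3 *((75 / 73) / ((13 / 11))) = -8251551 / 4745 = -1739.00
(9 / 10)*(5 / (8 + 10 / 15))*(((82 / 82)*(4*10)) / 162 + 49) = 3989 / 156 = 25.57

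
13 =13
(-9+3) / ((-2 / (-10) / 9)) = -270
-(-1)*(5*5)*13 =325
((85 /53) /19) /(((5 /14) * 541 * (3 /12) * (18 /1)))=476 /4903083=0.00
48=48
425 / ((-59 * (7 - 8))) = 425 / 59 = 7.20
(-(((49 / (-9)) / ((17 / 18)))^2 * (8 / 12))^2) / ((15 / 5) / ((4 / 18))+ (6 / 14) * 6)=-30.54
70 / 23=3.04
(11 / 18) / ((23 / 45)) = 55 / 46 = 1.20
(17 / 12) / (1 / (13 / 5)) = 221 / 60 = 3.68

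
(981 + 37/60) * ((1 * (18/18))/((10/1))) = 58897/600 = 98.16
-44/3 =-14.67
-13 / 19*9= -117 / 19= -6.16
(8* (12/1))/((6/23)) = 368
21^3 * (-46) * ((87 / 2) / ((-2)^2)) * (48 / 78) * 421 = -15603321762 / 13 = -1200255520.15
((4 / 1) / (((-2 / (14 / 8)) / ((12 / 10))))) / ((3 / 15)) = -21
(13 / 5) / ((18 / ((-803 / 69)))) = -10439 / 6210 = -1.68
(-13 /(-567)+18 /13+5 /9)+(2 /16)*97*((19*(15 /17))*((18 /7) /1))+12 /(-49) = 1839970127 /3508596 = 524.42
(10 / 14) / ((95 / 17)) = 0.13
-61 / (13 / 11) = -671 / 13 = -51.62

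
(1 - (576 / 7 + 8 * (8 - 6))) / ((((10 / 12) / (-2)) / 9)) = 73548 / 35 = 2101.37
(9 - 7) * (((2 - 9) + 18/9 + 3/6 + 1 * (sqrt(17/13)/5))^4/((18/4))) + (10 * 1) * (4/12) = 716425849/3802500 - 52786 * sqrt(221)/21125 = 151.26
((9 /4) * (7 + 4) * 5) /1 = 495 /4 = 123.75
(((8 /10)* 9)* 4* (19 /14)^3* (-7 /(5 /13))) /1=-1605006 /1225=-1310.21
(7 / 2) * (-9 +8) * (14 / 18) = -49 / 18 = -2.72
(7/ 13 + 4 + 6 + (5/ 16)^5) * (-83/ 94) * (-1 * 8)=11926729571/ 160169984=74.46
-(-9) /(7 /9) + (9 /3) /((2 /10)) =186 /7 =26.57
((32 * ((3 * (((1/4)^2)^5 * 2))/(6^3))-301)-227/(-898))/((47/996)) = -6373.28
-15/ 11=-1.36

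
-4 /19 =-0.21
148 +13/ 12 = 1789/ 12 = 149.08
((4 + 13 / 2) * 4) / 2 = 21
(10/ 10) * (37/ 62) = 37/ 62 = 0.60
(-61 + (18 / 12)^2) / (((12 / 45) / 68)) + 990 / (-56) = -209985 / 14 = -14998.93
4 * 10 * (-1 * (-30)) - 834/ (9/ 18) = -468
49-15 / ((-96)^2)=150523 / 3072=49.00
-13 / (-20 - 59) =13 / 79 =0.16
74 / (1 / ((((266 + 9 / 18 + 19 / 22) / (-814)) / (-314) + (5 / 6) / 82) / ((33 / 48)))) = 31009504 / 25702941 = 1.21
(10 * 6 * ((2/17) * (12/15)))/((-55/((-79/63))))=2528/19635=0.13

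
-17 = -17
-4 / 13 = -0.31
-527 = -527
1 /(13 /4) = 4 /13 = 0.31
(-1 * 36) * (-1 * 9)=324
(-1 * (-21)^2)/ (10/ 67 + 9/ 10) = -295470/ 703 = -420.30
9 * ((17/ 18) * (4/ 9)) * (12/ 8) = 17/ 3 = 5.67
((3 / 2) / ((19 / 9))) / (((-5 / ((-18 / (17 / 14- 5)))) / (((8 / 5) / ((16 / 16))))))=-27216 / 25175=-1.08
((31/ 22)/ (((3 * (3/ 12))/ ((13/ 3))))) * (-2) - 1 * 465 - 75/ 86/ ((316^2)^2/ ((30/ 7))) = -481.28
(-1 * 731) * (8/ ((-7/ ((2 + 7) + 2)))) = 9189.71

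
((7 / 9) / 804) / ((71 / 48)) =28 / 42813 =0.00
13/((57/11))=143/57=2.51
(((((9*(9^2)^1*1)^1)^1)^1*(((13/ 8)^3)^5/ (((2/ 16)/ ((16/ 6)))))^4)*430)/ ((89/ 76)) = 252368826755958504989380837224621146216105409101618183212468463487282765/ 1016200357206643435313499610248040537104515596288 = 248345540292542457154974.90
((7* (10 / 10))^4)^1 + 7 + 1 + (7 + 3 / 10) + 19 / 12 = 145073 / 60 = 2417.88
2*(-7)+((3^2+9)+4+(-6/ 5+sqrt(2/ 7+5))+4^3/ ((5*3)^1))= sqrt(259)/ 7+166/ 15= 13.37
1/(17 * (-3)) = -1/51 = -0.02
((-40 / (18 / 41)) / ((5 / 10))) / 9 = -1640 / 81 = -20.25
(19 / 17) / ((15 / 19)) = 361 / 255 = 1.42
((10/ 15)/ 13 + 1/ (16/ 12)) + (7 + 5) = 1997/ 156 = 12.80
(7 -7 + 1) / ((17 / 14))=14 / 17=0.82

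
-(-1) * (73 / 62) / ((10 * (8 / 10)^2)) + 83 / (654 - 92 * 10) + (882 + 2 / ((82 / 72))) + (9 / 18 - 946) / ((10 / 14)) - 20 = -24887022227 / 54093760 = -460.07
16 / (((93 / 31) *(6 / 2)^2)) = 16 / 27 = 0.59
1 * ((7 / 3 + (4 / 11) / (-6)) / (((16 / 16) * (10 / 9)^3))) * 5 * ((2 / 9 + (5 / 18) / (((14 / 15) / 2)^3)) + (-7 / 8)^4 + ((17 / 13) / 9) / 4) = 47638821843 / 1607237632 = 29.64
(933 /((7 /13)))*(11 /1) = 133419 /7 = 19059.86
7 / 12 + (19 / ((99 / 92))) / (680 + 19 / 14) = 2301397 / 3777444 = 0.61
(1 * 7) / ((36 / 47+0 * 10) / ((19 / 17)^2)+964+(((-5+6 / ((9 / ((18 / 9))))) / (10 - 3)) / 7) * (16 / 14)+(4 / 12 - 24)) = 40737767 / 5475510907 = 0.01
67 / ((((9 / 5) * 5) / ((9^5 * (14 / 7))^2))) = 103828691052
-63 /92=-0.68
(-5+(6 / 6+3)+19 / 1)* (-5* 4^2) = -1440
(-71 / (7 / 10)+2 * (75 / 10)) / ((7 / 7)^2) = -605 / 7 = -86.43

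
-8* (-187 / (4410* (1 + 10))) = 68 / 2205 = 0.03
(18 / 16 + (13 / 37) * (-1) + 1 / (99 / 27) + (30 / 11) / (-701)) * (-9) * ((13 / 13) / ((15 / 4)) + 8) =-221286711 / 2853070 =-77.56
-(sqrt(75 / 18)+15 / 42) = -5*sqrt(6) / 6 - 5 / 14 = -2.40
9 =9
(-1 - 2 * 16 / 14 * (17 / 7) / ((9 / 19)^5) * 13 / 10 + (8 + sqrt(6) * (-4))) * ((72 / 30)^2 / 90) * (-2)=64 * sqrt(6) / 125 + 68423583952 / 1808375625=39.09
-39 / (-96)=13 / 32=0.41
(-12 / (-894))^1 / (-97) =-2 / 14453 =-0.00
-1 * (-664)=664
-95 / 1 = -95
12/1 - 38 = -26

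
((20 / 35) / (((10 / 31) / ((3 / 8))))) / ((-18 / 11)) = -341 / 840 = -0.41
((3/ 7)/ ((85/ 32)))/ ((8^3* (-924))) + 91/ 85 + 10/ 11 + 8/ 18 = 752603/ 310464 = 2.42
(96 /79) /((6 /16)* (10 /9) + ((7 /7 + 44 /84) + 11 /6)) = 8064 /25043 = 0.32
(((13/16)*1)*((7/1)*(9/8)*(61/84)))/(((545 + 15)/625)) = 297375/57344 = 5.19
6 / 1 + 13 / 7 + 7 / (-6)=281 / 42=6.69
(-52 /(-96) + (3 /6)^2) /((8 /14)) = 133 /96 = 1.39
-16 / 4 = -4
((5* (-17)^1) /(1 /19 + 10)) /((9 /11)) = -17765 /1719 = -10.33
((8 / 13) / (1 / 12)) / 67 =96 / 871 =0.11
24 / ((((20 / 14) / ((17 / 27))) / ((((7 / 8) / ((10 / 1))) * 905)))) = 837.63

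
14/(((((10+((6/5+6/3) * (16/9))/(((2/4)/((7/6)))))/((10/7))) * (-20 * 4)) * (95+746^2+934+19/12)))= -405/21021736378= -0.00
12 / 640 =3 / 160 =0.02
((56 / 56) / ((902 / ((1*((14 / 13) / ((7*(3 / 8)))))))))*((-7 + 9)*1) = 0.00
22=22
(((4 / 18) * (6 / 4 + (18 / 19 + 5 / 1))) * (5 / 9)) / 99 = 1415 / 152361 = 0.01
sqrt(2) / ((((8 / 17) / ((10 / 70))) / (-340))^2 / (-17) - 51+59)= 35496425 *sqrt(2) / 283971204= 0.18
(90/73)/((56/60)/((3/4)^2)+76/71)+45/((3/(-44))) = -629859435/954986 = -659.55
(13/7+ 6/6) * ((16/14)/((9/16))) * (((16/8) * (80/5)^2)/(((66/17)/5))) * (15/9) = 278528000/43659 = 6379.62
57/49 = 1.16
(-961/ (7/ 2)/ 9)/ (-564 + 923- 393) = 961/ 1071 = 0.90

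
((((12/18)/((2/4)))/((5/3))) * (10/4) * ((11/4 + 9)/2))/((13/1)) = 0.90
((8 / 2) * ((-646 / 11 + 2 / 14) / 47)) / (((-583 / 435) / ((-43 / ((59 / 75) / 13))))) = -329075194500 / 124482743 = -2643.54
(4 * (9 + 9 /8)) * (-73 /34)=-5913 /68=-86.96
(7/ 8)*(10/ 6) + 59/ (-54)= 79/ 216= 0.37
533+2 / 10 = 2666 / 5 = 533.20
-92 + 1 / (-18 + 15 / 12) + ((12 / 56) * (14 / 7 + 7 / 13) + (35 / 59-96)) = -186.92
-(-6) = 6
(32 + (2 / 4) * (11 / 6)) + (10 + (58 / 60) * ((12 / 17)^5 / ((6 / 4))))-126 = -7068365641 / 85191420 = -82.97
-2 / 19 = -0.11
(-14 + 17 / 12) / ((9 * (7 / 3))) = -151 / 252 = -0.60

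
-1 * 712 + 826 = 114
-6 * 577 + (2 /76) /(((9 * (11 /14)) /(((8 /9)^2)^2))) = -42725347670 /12341241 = -3462.00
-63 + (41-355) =-377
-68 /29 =-2.34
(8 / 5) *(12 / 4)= 24 / 5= 4.80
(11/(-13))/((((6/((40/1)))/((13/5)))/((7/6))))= -154/9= -17.11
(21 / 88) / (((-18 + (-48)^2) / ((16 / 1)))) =7 / 4191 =0.00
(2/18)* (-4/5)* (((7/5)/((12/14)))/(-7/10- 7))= 28/1485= 0.02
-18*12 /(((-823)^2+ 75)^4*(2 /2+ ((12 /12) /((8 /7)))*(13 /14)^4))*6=-0.00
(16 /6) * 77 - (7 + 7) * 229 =-9002 /3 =-3000.67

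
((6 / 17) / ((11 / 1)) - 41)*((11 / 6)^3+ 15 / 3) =-18470671 / 40392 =-457.29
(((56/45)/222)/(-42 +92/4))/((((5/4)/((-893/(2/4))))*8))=1316/24975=0.05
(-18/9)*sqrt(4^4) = -32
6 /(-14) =-3 /7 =-0.43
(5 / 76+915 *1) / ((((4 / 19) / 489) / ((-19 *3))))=-1938427785 / 16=-121151736.56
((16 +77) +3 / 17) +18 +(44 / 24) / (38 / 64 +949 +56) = 182457922 / 1641129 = 111.18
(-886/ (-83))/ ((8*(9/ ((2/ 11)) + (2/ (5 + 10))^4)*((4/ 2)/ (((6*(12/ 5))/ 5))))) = 16147350/ 415988281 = 0.04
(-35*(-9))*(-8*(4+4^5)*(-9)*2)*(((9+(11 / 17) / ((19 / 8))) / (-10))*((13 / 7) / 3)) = -8645438880 / 323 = -26766064.64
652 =652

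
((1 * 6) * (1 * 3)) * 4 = 72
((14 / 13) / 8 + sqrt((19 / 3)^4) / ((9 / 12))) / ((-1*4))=-13.40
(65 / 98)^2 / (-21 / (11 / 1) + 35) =3575 / 268912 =0.01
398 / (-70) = -199 / 35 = -5.69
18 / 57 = 6 / 19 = 0.32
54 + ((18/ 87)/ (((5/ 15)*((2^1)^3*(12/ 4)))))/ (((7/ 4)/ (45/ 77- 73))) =827346/ 15631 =52.93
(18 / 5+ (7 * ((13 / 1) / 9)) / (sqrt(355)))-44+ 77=91 * sqrt(355) / 3195+ 183 / 5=37.14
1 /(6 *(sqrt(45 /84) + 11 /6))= 77 /712 - 3 *sqrt(105) /712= 0.06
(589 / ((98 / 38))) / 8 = 11191 / 392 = 28.55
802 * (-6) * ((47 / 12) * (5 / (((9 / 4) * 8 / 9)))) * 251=-11826492.50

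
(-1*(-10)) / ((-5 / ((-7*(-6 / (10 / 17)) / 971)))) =-714 / 4855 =-0.15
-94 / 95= -0.99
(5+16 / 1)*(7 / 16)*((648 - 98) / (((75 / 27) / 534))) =971412.75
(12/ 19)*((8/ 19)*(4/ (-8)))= -48/ 361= -0.13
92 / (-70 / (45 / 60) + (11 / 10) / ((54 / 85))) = -9936 / 9893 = -1.00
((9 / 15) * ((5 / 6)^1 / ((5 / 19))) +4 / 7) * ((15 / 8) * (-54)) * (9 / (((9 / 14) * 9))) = -1557 / 4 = -389.25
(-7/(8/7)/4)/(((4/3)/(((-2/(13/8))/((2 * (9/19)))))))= 931/624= 1.49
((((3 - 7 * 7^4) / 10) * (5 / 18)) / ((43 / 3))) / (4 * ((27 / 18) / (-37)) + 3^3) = -155437 / 128097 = -1.21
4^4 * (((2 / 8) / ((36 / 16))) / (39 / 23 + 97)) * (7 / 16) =1288 / 10215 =0.13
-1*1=-1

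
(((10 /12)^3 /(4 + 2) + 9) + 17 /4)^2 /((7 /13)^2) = 1031887129 /1679616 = 614.36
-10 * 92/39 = -920/39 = -23.59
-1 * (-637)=637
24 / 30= 4 / 5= 0.80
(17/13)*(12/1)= 204/13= 15.69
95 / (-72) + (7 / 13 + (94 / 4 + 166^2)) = 25813681 / 936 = 27578.72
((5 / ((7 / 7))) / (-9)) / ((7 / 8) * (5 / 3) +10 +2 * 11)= -40 / 2409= -0.02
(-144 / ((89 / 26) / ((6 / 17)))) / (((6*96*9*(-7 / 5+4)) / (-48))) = 80 / 1513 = 0.05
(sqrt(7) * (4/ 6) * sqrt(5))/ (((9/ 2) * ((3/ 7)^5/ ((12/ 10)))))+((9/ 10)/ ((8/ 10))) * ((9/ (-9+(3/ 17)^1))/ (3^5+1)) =-459/ 97600+134456 * sqrt(35)/ 10935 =72.74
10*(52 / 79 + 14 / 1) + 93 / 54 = 210889 / 1422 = 148.30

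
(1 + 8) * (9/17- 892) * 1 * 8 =-1091160/17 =-64185.88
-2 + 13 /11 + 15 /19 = -0.03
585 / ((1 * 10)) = 117 / 2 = 58.50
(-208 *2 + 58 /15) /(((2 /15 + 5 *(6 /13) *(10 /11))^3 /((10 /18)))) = -1129840479625 /54813569828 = -20.61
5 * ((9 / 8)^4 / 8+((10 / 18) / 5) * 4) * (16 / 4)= 950605 / 73728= 12.89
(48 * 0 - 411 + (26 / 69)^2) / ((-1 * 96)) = 1956095 / 457056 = 4.28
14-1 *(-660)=674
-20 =-20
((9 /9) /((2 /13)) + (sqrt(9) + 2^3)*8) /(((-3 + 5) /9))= 1701 /4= 425.25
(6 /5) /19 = 6 /95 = 0.06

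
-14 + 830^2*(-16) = -11022414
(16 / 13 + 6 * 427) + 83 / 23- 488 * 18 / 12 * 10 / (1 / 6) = -12364595 / 299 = -41353.16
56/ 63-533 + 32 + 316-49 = -2098/ 9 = -233.11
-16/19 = -0.84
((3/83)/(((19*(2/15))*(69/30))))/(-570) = -15/1378298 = -0.00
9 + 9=18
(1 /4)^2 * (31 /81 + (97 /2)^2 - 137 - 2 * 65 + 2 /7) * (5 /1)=23654315 /36288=651.85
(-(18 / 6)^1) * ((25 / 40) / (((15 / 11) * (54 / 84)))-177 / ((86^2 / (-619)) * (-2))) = 20.08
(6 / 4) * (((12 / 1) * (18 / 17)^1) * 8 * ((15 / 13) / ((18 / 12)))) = 25920 / 221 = 117.29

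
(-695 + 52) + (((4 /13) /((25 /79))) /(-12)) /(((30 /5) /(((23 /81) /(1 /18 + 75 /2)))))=-11442636917 /17795700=-643.00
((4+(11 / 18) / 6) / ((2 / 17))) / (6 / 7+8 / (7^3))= 39.60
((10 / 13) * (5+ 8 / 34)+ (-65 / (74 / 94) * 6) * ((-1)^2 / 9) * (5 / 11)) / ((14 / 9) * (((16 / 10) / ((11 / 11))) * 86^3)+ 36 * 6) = -21243225 / 1602135784106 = -0.00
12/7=1.71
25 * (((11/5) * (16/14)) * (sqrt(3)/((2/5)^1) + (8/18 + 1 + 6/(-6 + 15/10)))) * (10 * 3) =4400/21 + 33000 * sqrt(3)/7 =8374.91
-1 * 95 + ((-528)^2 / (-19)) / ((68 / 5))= -379165 / 323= -1173.89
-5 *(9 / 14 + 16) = -1165 / 14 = -83.21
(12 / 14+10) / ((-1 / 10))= -760 / 7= -108.57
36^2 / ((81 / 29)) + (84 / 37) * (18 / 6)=17420 / 37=470.81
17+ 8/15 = 263/15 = 17.53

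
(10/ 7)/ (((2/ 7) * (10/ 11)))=11/ 2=5.50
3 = 3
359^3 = 46268279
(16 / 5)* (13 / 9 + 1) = 352 / 45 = 7.82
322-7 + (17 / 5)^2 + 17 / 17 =8189 / 25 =327.56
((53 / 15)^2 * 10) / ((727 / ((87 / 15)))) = 162922 / 163575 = 1.00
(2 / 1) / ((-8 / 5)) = -5 / 4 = -1.25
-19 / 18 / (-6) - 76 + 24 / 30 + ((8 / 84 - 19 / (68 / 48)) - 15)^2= 5557808267 / 7646940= 726.80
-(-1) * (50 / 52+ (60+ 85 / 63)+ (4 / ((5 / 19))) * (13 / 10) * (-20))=-2726363 / 8190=-332.89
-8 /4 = -2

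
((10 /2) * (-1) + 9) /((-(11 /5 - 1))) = -10 /3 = -3.33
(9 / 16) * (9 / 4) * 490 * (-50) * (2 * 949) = -470822625 / 8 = -58852828.12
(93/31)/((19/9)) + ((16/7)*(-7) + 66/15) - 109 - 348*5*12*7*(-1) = 13873878/95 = 146040.82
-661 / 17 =-38.88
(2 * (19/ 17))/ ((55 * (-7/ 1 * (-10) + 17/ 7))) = 266/ 474045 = 0.00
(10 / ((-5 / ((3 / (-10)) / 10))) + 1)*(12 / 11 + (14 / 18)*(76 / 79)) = 1.95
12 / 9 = 4 / 3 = 1.33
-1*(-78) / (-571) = -78 / 571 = -0.14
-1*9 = -9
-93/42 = -31/14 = -2.21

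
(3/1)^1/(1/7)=21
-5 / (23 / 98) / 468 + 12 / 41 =54539 / 220662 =0.25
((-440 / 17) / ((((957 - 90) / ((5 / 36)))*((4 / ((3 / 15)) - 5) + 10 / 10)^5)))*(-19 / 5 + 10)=-1705 / 69547327488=-0.00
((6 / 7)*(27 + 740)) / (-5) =-4602 / 35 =-131.49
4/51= 0.08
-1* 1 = -1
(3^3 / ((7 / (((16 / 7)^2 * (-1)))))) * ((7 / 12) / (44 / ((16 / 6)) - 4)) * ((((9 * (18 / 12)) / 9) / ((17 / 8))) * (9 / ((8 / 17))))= -15552 / 1225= -12.70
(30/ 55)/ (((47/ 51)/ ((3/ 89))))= 0.02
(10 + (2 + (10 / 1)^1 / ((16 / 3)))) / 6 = 37 / 16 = 2.31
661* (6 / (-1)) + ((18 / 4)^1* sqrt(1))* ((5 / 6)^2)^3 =-41103863 / 10368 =-3964.49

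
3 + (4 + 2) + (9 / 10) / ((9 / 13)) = 10.30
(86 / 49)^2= 7396 / 2401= 3.08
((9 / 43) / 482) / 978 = 3 / 6756676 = 0.00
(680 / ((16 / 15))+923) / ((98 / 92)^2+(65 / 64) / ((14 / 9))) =739652032 / 847289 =872.96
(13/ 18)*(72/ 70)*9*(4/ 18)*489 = 25428/ 35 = 726.51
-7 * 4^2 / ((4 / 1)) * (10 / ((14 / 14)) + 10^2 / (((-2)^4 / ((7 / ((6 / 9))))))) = -4235 / 2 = -2117.50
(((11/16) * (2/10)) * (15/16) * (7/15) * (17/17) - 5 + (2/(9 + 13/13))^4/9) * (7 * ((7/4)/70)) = -49791833/57600000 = -0.86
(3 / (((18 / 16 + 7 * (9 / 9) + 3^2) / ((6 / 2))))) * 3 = 216 / 137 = 1.58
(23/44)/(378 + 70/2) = 0.00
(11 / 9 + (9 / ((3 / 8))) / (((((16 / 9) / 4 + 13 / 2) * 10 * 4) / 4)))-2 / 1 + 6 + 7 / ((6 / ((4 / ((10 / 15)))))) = 70694 / 5625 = 12.57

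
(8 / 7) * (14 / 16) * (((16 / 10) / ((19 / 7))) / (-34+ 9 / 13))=-0.02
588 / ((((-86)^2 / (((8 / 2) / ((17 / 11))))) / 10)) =64680 / 31433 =2.06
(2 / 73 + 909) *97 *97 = 624371831 / 73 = 8553038.78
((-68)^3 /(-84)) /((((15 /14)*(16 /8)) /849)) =22246064 /15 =1483070.93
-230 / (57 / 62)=-14260 / 57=-250.18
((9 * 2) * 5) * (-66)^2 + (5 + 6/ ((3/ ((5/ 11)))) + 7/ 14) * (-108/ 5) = 21554586/ 55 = 391901.56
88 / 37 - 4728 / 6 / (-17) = 30652 / 629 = 48.73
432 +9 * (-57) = -81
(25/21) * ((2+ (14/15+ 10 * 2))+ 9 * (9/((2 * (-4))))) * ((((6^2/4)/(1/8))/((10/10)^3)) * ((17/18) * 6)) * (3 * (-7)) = -130645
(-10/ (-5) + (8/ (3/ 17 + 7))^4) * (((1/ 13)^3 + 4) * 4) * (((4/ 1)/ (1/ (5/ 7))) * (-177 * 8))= -48858015933999360/ 212935188739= -229450.17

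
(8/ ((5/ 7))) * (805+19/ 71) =3201744/ 355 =9019.00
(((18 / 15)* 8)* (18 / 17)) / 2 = 432 / 85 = 5.08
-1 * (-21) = 21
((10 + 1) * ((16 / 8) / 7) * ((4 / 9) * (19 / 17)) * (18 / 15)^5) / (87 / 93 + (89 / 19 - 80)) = -425437056 / 8145921875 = -0.05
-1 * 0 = 0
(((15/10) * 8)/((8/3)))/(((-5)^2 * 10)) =9/500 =0.02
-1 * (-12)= 12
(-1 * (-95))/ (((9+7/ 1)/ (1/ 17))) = 95/ 272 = 0.35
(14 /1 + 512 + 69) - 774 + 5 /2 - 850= -2053 /2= -1026.50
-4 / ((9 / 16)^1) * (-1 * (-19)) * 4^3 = -77824 / 9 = -8647.11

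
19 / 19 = 1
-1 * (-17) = 17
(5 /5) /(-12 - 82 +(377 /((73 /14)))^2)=5329 /27356358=0.00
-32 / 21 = -1.52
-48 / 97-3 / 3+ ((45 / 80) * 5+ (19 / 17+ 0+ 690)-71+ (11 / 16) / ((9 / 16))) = 147853765 / 237456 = 622.66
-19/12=-1.58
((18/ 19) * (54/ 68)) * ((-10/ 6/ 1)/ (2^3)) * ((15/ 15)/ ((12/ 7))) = -945/ 10336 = -0.09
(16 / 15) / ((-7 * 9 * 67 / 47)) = -752 / 63315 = -0.01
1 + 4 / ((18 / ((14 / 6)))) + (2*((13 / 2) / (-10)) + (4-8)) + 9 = 1409 / 270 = 5.22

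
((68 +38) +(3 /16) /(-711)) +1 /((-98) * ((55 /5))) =216649693 /2043888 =106.00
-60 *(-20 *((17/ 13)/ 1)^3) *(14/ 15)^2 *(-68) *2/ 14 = -149669632/ 6591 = -22708.18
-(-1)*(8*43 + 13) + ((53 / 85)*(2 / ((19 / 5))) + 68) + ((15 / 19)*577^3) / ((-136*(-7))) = 2889193831 / 18088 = 159729.87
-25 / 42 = -0.60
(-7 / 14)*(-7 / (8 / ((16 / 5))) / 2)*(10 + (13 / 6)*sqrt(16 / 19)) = 91*sqrt(19) / 285 + 7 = 8.39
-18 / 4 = -9 / 2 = -4.50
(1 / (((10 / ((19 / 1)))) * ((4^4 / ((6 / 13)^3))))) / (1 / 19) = 9747 / 703040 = 0.01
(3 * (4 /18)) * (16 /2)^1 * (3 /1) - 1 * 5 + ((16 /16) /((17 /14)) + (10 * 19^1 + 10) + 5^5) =56726 /17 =3336.82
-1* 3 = -3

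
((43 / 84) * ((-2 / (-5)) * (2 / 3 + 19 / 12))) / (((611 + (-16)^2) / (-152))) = -0.08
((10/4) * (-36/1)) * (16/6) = -240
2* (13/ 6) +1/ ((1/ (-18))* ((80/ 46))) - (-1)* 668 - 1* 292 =22199/ 60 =369.98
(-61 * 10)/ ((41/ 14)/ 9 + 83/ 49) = -538020/ 1781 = -302.09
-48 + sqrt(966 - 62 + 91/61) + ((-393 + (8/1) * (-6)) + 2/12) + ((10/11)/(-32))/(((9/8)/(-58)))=-96499/198 + sqrt(3369335)/61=-457.28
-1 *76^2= -5776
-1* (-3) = 3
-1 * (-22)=22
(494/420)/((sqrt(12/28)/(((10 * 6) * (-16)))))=-7904 * sqrt(21)/21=-1724.79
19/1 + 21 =40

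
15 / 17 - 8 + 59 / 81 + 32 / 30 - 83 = -608101 / 6885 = -88.32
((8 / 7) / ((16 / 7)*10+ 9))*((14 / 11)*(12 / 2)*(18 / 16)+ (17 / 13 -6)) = 20 / 143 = 0.14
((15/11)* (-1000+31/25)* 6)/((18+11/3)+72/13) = -17528238/58355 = -300.37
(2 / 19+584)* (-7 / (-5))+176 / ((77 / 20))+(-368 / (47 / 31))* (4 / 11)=266517154 / 343805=775.20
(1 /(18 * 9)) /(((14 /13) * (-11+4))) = -13 /15876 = -0.00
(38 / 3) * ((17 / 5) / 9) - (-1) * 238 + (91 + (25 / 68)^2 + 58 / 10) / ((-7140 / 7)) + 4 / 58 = 1494183914039 / 6155006400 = 242.76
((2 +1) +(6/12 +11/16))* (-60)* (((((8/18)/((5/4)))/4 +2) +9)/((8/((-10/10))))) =348.26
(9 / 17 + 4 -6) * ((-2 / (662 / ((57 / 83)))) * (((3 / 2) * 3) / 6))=4275 / 1868164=0.00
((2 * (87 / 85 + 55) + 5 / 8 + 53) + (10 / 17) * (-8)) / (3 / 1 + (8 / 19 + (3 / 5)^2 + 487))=10398415 / 31704456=0.33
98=98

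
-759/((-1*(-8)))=-759/8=-94.88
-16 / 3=-5.33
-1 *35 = -35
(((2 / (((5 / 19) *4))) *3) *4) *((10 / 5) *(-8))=-1824 / 5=-364.80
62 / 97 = 0.64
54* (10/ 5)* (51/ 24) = 459/ 2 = 229.50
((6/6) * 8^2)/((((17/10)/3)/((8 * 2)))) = 30720/17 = 1807.06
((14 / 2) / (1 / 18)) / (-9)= -14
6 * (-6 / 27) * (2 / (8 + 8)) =-1 / 6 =-0.17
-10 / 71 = -0.14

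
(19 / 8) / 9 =19 / 72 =0.26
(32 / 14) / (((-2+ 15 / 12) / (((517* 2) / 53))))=-66176 / 1113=-59.46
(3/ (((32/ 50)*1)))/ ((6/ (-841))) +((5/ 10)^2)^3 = -42049/ 64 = -657.02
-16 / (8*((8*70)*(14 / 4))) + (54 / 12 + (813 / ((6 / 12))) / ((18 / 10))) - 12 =2633747 / 2940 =895.83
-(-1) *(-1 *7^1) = -7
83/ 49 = 1.69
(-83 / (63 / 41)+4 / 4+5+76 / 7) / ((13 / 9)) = -2341 / 91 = -25.73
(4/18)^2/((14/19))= 38/567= 0.07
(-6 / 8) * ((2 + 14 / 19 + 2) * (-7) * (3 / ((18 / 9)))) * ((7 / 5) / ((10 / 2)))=3969 / 380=10.44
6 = 6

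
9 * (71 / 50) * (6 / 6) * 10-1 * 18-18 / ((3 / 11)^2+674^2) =6035418891 / 54967405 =109.80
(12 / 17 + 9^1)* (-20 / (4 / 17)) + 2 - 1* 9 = -832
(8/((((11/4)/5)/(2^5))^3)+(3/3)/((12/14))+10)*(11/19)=12583001177/13794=912208.29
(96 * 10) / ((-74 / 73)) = -35040 / 37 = -947.03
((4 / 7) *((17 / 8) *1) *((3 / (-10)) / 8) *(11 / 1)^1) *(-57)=31977 / 1120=28.55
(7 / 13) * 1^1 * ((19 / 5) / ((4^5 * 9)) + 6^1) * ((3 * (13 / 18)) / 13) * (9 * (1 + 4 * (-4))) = -1935493 / 26624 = -72.70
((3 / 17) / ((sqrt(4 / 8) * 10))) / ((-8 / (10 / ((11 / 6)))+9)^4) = 30375 * sqrt(2) / 5543610274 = 0.00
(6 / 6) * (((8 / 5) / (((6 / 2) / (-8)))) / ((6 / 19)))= -13.51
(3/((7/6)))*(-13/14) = -117/49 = -2.39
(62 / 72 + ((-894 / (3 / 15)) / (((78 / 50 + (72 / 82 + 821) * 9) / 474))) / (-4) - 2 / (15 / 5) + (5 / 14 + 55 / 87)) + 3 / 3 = 340734183343 / 4618305216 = 73.78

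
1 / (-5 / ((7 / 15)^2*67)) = -3283 / 1125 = -2.92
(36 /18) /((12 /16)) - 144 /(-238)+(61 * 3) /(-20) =-41971 /7140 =-5.88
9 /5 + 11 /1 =64 /5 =12.80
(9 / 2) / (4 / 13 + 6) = 117 / 164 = 0.71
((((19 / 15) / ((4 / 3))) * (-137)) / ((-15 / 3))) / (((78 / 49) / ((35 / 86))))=892829 / 134160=6.65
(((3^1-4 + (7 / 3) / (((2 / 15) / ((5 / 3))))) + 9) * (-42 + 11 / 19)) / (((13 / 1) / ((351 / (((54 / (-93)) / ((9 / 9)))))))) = 5440531 / 76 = 71585.93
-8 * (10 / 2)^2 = -200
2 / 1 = 2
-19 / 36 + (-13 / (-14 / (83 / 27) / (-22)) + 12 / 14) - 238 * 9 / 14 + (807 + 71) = 500873 / 756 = 662.53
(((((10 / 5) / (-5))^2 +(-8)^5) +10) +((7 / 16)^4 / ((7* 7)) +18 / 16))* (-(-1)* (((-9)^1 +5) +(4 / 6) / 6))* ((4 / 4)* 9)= 375680204417 / 327680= 1146485.00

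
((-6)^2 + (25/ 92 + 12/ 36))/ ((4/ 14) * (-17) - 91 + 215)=70721/ 230184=0.31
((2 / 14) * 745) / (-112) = -745 / 784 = -0.95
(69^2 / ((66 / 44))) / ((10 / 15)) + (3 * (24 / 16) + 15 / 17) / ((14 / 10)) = 1134033 / 238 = 4764.84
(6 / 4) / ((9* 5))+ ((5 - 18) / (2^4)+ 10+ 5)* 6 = 10219 / 120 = 85.16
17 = 17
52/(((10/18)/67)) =31356/5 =6271.20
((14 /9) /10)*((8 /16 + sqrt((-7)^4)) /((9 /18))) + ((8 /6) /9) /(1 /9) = 251 /15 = 16.73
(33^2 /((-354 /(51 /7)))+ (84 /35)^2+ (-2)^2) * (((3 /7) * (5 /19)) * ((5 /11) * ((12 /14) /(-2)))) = 2351529 /8459066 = 0.28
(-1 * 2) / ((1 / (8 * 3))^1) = -48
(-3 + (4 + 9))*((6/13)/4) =15/13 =1.15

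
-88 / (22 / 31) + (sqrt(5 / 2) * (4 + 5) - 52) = -176 + 9 * sqrt(10) / 2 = -161.77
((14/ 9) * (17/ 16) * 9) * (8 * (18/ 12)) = 357/ 2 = 178.50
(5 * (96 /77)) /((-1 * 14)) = -240 /539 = -0.45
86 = 86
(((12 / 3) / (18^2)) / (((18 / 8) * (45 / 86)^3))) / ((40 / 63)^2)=3895843 / 41006250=0.10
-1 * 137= -137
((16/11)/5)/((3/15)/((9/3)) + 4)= 48/671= 0.07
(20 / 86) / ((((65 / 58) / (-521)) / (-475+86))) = 23509604 / 559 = 42056.54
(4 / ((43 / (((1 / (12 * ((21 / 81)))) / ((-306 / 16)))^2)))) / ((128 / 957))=957 / 4871384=0.00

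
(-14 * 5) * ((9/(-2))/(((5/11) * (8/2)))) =693/4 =173.25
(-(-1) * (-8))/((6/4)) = -16/3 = -5.33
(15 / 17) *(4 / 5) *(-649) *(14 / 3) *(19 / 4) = -172634 / 17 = -10154.94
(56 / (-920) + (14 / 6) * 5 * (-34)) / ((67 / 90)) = -821226 / 1541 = -532.92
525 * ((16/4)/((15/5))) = 700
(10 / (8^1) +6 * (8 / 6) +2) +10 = 85 / 4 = 21.25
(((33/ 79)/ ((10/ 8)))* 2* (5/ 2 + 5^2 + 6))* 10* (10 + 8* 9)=1450416/ 79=18359.70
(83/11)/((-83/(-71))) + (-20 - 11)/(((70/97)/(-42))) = 99586/55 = 1810.65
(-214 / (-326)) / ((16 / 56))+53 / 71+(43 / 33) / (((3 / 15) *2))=6.30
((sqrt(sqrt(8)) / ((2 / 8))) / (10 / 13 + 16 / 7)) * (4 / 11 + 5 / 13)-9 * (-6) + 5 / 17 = 1498 * 2^(3 / 4) / 1529 + 923 / 17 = 55.94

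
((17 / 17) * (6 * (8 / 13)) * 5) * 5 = 1200 / 13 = 92.31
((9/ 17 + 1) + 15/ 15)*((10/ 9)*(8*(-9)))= -3440/ 17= -202.35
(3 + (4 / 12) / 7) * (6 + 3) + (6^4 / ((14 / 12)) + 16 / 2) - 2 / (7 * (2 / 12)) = 8012 / 7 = 1144.57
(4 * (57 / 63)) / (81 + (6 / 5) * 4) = 380 / 9009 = 0.04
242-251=-9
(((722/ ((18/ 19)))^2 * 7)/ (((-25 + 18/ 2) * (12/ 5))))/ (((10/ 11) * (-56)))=517504691/ 248832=2079.74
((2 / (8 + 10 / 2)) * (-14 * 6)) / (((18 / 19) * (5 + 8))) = -532 / 507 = -1.05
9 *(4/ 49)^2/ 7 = 0.01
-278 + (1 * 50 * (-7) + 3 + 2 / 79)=-49373 / 79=-624.97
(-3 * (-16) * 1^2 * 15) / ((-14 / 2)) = -720 / 7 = -102.86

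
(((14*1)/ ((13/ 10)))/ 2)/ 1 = 70/ 13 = 5.38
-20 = -20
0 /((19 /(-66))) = 0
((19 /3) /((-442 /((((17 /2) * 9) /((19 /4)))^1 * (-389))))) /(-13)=-6.91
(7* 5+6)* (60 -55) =205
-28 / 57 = -0.49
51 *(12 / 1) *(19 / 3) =3876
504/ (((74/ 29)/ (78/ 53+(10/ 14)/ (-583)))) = 6265044/ 21571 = 290.44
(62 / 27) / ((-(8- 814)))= 1 / 351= 0.00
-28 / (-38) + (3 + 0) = 71 / 19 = 3.74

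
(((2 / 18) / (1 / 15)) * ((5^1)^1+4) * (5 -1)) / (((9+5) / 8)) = 240 / 7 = 34.29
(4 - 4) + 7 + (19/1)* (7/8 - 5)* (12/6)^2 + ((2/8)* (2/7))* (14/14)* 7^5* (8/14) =379.50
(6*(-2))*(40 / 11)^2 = -158.68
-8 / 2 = -4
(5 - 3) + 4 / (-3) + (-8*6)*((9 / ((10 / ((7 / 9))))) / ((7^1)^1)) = -62 / 15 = -4.13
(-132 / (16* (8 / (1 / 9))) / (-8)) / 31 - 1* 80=-1904629 / 23808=-80.00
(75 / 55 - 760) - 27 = -8642 / 11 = -785.64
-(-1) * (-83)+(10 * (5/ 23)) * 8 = -1509/ 23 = -65.61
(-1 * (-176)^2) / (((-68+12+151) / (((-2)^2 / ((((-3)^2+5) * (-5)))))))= 61952 / 3325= 18.63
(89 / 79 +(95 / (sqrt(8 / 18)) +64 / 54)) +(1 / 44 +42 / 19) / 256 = 66109993447 / 456496128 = 144.82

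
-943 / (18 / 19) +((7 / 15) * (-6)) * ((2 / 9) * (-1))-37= -30953 / 30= -1031.77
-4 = -4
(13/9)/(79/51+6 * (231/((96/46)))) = 1768/814785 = 0.00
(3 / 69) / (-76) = -1 / 1748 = -0.00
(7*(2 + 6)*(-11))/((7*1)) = -88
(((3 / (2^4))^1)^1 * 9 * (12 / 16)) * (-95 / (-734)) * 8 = 7695 / 5872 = 1.31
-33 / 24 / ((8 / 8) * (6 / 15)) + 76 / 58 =-987 / 464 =-2.13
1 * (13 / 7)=13 / 7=1.86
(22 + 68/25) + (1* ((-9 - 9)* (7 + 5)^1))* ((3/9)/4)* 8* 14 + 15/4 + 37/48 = -2384111/1200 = -1986.76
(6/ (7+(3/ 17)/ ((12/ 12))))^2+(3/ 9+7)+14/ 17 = 1680587/ 189771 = 8.86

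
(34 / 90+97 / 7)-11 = 3.23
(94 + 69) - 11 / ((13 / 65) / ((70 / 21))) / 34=157.61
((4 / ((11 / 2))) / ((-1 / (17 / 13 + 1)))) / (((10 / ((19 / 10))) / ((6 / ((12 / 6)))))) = -684 / 715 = -0.96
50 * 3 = 150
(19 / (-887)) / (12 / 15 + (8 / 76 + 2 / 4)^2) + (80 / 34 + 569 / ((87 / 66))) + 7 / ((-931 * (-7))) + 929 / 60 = 4402714948607389 / 9795257179260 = 449.47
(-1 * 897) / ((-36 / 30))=747.50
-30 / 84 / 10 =-1 / 28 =-0.04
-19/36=-0.53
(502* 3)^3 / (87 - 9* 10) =-1138554072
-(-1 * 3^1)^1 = 3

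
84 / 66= 1.27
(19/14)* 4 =38/7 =5.43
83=83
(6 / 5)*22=132 / 5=26.40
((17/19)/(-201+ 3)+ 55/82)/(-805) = -51379/62082405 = -0.00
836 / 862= 0.97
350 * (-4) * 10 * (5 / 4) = -17500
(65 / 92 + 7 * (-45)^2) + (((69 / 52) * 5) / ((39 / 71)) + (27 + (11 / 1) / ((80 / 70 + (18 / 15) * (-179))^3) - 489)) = 22310438823200495977 / 1625439925541224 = 13725.78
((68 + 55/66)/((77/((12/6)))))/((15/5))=59/99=0.60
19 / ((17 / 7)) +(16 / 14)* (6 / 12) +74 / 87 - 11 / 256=9.20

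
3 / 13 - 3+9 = 6.23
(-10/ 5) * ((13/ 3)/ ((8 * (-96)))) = 13/ 1152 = 0.01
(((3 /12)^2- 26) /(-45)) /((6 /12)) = 83 /72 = 1.15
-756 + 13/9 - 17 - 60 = -7484/9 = -831.56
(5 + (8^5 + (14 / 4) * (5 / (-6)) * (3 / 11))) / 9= 480659 / 132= 3641.36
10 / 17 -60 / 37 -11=-7569 / 629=-12.03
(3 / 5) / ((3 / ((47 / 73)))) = 47 / 365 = 0.13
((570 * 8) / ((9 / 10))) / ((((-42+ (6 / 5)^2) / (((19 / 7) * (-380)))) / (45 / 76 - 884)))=-1211858950000 / 10647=-113821635.20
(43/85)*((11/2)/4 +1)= 817/680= 1.20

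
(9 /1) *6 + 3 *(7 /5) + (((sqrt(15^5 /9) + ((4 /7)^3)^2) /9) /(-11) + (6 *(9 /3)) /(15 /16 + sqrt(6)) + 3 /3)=-25 *sqrt(15) /33 + 1536 *sqrt(6) /437 + 1422726054392 /25449243435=61.58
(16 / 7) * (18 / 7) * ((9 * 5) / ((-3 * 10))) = -432 / 49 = -8.82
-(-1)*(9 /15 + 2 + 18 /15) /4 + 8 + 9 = 359 /20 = 17.95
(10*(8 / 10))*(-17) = -136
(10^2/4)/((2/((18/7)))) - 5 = 190/7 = 27.14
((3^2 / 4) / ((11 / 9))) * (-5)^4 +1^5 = 50669 / 44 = 1151.57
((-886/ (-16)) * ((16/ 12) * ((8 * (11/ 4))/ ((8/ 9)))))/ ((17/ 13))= 190047/ 136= 1397.40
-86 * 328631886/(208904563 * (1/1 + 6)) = -28262342196/1462331941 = -19.33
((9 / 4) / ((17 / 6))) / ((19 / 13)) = 0.54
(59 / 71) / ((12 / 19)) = 1121 / 852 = 1.32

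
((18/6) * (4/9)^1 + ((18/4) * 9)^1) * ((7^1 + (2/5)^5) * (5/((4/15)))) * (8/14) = 5498657/1750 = 3142.09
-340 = -340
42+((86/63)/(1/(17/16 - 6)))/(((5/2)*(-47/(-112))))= 75242/2115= 35.58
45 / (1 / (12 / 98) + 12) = 270 / 121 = 2.23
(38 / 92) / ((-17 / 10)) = -95 / 391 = -0.24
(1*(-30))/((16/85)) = -159.38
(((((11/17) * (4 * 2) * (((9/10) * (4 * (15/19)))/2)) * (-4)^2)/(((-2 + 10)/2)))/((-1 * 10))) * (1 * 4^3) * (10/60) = -50688/1615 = -31.39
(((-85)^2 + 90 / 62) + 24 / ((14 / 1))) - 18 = 1564606 / 217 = 7210.17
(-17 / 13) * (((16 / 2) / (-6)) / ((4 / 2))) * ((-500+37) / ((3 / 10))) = -157420 / 117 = -1345.47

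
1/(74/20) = 10/37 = 0.27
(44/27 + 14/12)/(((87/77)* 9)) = 11627/42282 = 0.27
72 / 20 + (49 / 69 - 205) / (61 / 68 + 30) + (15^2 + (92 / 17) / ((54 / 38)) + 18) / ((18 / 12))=53740622668 / 332703855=161.53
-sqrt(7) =-2.65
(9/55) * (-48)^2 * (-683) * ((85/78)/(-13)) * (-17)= -682169472/1859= -366955.07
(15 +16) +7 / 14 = 63 / 2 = 31.50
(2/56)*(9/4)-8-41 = -5479/112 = -48.92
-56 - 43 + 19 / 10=-971 / 10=-97.10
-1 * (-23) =23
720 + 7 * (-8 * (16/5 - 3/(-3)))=2424/5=484.80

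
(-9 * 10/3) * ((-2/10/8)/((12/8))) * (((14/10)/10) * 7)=49/100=0.49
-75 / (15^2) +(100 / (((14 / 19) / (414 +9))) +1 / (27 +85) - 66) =19266515 / 336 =57340.82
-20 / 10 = -2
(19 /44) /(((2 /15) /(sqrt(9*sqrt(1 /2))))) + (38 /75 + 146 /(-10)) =-1057 /75 + 855*2^(3 /4) /176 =-5.92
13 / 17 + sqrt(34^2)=34.76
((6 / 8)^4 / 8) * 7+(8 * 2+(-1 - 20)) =-9673 / 2048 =-4.72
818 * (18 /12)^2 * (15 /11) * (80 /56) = 276075 /77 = 3585.39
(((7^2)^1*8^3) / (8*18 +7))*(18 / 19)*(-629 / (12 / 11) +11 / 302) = -39314263296 / 433219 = -90749.17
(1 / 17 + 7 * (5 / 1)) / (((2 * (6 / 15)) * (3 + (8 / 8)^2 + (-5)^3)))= -745 / 2057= -0.36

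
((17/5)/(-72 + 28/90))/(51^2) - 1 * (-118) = 118.00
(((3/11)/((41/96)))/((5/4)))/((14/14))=1152/2255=0.51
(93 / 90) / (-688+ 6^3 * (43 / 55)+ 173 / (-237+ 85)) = -25916 / 13048257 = -0.00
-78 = -78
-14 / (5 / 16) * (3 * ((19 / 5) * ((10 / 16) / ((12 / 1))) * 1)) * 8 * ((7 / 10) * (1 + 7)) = -29792 / 25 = -1191.68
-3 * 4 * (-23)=276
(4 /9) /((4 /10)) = 10 /9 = 1.11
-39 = -39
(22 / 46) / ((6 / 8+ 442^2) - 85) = 0.00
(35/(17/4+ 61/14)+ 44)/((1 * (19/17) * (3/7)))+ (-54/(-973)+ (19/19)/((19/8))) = 1347646238/13366101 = 100.83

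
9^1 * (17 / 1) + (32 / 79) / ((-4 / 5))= 12047 / 79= 152.49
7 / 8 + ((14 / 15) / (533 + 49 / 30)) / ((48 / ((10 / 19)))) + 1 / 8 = 1828481 / 1828446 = 1.00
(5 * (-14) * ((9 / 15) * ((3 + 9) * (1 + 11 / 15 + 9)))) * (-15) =81144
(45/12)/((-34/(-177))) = 2655/136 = 19.52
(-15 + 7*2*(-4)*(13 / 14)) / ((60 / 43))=-2881 / 60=-48.02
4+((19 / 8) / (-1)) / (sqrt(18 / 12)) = 4 - 19*sqrt(6) / 24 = 2.06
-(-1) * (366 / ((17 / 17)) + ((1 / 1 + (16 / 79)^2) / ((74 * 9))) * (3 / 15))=7606412477 / 20782530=366.00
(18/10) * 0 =0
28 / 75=0.37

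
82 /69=1.19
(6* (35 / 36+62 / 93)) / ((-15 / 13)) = -767 / 90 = -8.52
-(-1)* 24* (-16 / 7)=-384 / 7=-54.86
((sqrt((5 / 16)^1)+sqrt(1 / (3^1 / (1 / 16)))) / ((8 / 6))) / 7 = 0.08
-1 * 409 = -409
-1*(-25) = 25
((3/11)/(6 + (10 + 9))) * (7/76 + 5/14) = 717/146300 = 0.00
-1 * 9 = -9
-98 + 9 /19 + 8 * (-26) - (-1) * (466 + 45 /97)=160.94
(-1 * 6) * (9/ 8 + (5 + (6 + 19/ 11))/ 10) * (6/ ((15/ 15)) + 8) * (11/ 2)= -4431/ 4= -1107.75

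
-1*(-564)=564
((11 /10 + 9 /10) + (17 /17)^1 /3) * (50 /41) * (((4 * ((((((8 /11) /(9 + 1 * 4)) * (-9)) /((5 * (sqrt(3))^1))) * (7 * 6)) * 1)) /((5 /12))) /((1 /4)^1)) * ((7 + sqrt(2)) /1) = 903168 * sqrt(3) * (-7 - sqrt(2)) /5863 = -2245.03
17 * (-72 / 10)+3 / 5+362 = 1201 / 5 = 240.20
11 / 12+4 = 59 / 12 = 4.92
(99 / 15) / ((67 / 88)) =2904 / 335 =8.67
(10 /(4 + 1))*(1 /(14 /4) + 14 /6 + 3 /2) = 173 /21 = 8.24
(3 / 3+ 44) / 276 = 15 / 92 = 0.16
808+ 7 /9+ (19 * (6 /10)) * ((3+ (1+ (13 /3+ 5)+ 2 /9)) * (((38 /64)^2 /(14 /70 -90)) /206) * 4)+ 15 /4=86576088611 /106553088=812.52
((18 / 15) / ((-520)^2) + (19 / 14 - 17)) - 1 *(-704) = 3257306021 / 4732000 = 688.36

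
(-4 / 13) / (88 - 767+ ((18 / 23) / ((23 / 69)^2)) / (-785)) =72220 / 159373591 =0.00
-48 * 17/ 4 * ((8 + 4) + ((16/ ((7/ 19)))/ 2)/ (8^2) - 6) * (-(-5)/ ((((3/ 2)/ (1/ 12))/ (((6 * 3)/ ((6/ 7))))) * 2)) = -30175/ 8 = -3771.88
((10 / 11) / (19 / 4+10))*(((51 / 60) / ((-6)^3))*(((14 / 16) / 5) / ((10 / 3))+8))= -54757 / 28036800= -0.00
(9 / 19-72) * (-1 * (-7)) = -9513 / 19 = -500.68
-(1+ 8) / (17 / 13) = -117 / 17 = -6.88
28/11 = 2.55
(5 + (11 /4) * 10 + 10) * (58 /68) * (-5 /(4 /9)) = -407.81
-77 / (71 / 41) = -44.46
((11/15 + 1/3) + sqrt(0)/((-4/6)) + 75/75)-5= -44/15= -2.93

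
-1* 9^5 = -59049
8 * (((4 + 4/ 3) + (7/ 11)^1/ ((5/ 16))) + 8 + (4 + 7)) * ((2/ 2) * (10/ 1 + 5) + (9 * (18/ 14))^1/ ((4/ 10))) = 713564/ 77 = 9267.06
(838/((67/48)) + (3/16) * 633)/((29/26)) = 10020621/15544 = 644.66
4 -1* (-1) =5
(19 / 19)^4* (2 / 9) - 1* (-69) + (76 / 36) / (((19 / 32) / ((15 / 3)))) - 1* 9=78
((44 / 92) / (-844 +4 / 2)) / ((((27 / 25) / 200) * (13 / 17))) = -467500 / 3398733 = -0.14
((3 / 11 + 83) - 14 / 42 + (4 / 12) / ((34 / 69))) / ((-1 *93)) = -93817 / 104346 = -0.90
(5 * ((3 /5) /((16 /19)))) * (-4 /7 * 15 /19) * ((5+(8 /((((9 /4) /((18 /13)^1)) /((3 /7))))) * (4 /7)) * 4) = -177885 /4459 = -39.89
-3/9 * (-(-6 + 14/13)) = -64/39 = -1.64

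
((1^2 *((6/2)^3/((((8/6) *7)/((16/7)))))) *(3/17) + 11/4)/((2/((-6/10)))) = -1.18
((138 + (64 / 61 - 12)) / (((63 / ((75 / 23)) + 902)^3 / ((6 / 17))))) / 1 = 23437500 / 408760183402699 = 0.00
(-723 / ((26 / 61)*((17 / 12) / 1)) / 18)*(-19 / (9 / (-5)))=-1396595 / 1989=-702.16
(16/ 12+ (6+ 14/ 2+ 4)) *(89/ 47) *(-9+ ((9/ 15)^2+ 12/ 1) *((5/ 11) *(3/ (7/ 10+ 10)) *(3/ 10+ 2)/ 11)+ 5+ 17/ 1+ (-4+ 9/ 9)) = 59511719/ 165957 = 358.60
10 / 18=5 / 9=0.56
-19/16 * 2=-19/8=-2.38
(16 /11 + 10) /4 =63 /22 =2.86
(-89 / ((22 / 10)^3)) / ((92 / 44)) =-11125 / 2783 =-4.00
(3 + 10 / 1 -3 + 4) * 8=112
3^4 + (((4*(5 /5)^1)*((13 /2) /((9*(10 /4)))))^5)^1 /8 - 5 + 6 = 15178831754 /184528125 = 82.26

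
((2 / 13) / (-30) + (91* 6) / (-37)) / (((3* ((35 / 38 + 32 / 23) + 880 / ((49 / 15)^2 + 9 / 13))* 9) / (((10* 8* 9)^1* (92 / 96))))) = -71162681445932 / 15044465462013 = -4.73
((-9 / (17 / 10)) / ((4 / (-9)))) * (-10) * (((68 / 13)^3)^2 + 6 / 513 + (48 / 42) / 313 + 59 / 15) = -2440355.98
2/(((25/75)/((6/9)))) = 4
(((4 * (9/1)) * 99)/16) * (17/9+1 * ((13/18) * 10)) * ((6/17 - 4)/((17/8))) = -1006632/289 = -3483.16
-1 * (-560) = 560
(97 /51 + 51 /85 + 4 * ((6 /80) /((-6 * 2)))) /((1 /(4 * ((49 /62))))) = 7987 /1020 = 7.83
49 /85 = 0.58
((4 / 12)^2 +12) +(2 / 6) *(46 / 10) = 614 / 45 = 13.64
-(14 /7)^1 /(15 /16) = -32 /15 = -2.13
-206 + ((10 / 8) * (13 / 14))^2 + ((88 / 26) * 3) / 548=-1142926283 / 5585216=-204.63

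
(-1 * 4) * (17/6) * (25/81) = -3.50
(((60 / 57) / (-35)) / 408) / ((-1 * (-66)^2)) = 1 / 59093496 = 0.00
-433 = -433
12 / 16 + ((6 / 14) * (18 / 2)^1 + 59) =1781 / 28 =63.61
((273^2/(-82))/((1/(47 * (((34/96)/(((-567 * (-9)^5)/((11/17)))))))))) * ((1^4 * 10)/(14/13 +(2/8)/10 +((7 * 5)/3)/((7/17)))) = -4229225/42575864274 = -0.00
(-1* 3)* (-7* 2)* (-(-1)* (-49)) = -2058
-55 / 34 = -1.62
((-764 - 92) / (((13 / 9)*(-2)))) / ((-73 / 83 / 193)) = -61705188 / 949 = -65021.27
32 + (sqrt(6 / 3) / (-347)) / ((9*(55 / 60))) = 32 - 4*sqrt(2) / 11451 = 32.00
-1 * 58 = -58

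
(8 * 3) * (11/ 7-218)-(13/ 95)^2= -328150183/ 63175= -5194.30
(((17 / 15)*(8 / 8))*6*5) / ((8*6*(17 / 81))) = 27 / 8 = 3.38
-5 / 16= -0.31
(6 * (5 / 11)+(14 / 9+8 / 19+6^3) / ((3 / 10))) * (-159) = -115961.24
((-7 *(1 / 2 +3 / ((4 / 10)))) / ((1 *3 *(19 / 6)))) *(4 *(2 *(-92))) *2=164864 / 19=8677.05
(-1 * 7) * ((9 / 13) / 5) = -63 / 65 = -0.97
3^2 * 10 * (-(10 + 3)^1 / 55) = -234 / 11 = -21.27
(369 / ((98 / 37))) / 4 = 13653 / 392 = 34.83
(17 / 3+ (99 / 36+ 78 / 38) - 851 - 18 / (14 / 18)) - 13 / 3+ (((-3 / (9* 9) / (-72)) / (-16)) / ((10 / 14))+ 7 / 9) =-867.23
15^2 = 225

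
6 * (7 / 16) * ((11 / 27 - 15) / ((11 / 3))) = -1379 / 132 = -10.45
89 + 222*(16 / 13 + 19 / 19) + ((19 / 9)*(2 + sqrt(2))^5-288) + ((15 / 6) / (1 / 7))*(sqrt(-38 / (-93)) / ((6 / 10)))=175*sqrt(3534) / 558 + 3116*sqrt(2) / 9 + 91963 / 117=1294.28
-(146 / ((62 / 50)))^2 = -13322500 / 961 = -13863.16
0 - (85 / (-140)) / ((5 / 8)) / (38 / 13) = 221 / 665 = 0.33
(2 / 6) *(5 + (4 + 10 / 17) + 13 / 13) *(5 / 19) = 300 / 323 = 0.93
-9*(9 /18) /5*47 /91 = -423 /910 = -0.46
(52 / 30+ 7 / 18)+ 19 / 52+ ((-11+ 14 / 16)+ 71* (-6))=-2029423 / 4680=-433.64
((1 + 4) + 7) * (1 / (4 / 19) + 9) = 165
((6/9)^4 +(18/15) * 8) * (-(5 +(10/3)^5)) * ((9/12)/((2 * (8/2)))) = -2510132/6561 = -382.58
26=26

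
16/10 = 8/5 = 1.60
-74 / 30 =-37 / 15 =-2.47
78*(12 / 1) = 936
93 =93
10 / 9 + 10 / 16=125 / 72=1.74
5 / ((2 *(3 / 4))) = 10 / 3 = 3.33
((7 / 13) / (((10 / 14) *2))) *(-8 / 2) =-98 / 65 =-1.51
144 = 144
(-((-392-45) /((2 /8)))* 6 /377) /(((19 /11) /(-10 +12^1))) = 12144 /377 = 32.21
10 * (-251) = -2510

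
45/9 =5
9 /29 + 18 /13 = 639 /377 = 1.69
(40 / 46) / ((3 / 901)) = 18020 / 69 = 261.16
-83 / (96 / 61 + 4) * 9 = -45567 / 340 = -134.02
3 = 3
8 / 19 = 0.42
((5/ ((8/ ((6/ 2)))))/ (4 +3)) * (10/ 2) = 75/ 56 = 1.34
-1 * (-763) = 763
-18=-18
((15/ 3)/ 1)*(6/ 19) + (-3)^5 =-4587/ 19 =-241.42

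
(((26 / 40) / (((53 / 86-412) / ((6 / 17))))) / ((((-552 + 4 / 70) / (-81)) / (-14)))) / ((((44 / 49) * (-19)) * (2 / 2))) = -2787561 / 41509457396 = -0.00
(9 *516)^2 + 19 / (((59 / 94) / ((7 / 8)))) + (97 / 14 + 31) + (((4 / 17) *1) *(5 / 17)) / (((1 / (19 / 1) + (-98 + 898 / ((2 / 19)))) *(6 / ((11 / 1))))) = 1237352044314532423 / 57373000188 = 21566800.42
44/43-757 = -32507/43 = -755.98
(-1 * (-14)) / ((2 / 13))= 91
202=202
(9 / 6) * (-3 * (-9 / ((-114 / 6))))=-81 / 38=-2.13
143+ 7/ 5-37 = 537/ 5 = 107.40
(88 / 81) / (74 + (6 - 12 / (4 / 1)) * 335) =88 / 87399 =0.00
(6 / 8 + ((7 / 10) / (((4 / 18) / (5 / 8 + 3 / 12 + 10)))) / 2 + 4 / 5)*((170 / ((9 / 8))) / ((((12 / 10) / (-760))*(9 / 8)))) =-386114200 / 243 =-1588947.33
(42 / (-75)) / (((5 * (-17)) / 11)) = 154 / 2125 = 0.07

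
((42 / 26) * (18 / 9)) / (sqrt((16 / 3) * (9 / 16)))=14 * sqrt(3) / 13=1.87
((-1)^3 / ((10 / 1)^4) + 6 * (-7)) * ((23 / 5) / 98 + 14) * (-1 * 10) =2890866883 / 490000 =5899.73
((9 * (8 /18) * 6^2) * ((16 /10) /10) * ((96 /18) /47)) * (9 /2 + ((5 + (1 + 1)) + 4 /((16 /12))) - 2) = 1536 /47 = 32.68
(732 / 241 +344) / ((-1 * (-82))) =41818 / 9881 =4.23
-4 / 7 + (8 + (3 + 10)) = 143 / 7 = 20.43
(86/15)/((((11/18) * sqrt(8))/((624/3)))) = 26832 * sqrt(2)/55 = 689.93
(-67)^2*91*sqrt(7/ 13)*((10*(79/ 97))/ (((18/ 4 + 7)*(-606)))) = -24824170*sqrt(91)/ 675993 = -350.31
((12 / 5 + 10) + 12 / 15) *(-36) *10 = -4752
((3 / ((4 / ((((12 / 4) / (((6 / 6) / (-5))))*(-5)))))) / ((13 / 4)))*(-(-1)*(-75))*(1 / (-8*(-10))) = -3375 / 208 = -16.23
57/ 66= 19/ 22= 0.86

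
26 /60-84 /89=-1363 /2670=-0.51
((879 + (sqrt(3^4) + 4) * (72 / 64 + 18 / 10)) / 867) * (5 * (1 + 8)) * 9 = 990387 / 2312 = 428.37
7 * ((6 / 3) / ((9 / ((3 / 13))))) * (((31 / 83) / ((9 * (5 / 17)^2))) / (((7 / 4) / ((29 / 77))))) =2078488 / 56081025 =0.04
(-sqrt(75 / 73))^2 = 75 / 73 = 1.03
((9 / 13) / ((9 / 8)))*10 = 80 / 13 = 6.15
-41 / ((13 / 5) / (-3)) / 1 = 615 / 13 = 47.31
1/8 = 0.12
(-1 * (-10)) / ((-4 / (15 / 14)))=-75 / 28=-2.68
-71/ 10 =-7.10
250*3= 750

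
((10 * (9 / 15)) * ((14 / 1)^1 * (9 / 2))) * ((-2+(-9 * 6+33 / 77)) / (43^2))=-21006 / 1849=-11.36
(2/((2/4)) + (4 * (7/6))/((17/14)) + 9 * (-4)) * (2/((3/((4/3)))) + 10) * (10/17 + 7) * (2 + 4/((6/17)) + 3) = -296513896/7803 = -37999.99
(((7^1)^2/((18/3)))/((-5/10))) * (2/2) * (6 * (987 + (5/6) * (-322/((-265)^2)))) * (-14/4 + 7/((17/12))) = -99850588684/716295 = -139398.70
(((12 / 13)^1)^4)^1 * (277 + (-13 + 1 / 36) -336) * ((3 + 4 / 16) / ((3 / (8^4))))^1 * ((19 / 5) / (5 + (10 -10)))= -9678815232 / 54925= -176218.76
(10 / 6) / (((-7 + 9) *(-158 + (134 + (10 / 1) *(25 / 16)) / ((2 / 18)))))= 20 / 28527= 0.00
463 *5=2315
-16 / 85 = -0.19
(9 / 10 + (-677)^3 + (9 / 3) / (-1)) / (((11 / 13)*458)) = -40337535563 / 50380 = -800665.65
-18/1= -18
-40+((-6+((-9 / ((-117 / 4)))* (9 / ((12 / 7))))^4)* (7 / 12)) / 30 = -27407773 / 685464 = -39.98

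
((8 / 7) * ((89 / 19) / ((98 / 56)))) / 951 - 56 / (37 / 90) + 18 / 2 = -4167382991 / 32759097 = -127.21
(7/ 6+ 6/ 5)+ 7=281/ 30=9.37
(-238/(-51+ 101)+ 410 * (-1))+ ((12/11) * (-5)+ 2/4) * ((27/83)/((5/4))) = -9496327/22825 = -416.05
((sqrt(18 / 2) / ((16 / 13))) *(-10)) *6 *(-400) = 58500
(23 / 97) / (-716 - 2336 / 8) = -23 / 97776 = -0.00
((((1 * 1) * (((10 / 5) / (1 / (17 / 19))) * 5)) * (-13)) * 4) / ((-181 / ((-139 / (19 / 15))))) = -18431400 / 65341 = -282.08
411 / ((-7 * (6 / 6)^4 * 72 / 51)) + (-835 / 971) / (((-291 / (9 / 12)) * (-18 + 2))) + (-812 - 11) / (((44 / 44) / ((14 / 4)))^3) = -1490680324437 / 42195776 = -35327.71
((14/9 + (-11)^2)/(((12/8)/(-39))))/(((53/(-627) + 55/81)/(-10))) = 134858295/2516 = 53600.28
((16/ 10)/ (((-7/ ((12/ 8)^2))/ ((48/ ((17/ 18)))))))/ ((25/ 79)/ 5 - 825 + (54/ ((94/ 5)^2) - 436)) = 0.02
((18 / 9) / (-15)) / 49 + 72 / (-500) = -2696 / 18375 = -0.15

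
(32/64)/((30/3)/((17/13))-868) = -17/29252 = -0.00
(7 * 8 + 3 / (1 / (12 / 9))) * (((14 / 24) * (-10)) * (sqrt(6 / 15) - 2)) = 700 - 70 * sqrt(10) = 478.64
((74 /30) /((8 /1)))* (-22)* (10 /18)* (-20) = 75.37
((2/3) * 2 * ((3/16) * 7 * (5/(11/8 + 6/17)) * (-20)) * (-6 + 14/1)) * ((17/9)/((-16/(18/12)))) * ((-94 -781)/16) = -8850625/1128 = -7846.30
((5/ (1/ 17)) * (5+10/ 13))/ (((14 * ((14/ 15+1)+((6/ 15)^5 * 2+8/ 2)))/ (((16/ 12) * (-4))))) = -159375000/ 5079347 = -31.38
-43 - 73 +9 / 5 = -571 / 5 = -114.20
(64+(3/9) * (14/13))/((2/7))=225.26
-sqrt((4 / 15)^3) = -8 *sqrt(15) / 225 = -0.14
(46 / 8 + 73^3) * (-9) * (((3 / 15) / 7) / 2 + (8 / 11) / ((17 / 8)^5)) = -475722792235233 / 4373159560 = -108782.40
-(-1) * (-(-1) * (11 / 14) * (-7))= -11 / 2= -5.50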